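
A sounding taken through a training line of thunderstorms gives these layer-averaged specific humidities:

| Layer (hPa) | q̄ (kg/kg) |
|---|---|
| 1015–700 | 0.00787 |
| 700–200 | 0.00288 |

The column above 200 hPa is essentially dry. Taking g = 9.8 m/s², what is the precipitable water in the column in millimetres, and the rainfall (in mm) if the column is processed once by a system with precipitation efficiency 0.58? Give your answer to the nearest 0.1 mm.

PW ≈ 40.0 mm; rainfall ≈ 23.2 mm

Precipitable water is the column-integrated vapour mass per unit area: PW = (1/g) Σ q̄ Δp, with q in kg/kg and Δp in Pa (1 kg/m² of water = 1 mm).
Layer 1015–700 hPa: Δp = 315 hPa = 31500 Pa, q̄ = 0.00787 kg/kg → 0.00787 × 31500 / 9.8 = 25.30 mm
Layer 700–200 hPa: Δp = 500 hPa = 50000 Pa, q̄ = 0.00288 kg/kg → 0.00288 × 50000 / 9.8 = 14.69 mm
PW = 25.30 + 14.69 = 39.99 ≈ 40.0 mm.
Rainfall = ε × PW = 0.58 × 40.0 = 23.2 mm.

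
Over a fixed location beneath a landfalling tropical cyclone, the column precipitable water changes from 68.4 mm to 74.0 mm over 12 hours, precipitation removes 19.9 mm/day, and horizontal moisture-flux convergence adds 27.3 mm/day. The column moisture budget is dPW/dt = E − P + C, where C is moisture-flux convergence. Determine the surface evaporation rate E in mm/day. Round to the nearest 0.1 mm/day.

dPW/dt = (74.0 − 68.4) mm / (12/24 day) = +11.200 mm/day.
E = dPW/dt + P − C = (+11.200) + 19.9 − (27.3) = 3.8 mm/day.

E ≈ 3.8 mm/day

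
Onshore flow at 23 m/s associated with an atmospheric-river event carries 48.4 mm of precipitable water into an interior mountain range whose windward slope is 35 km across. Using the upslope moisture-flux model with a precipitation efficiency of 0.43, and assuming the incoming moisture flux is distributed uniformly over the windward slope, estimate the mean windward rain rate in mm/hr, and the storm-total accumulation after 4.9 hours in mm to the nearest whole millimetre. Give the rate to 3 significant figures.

Incoming column moisture flux per unit ridge length: F = V × PW = 23 × 48.4 = 1113.2 mm·m/s.
Spread over the 35 km slope with efficiency ε = 0.43: R = ε·F/W = 0.43 × 1113.2 / 35000 m = 1.368e-02 mm/s.
R = 1.368e-02 × 3600 = 49.2 mm/hr.
Over 4.9 h: total = 49.2 × 4.9 = 241.08 ≈ 241 mm.

R ≈ 49.2 mm/hr; total ≈ 241 mm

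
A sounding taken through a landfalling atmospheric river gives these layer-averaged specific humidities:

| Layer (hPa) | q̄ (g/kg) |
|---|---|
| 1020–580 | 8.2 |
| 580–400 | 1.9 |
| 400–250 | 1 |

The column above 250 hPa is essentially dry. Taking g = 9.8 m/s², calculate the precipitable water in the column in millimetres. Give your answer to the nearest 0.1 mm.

PW ≈ 41.8 mm

Precipitable water is the column-integrated vapour mass per unit area: PW = (1/g) Σ q̄ Δp, with q in kg/kg and Δp in Pa (1 kg/m² of water = 1 mm).
Layer 1020–580 hPa: Δp = 440 hPa = 44000 Pa, q̄ = 0.0082 kg/kg → 0.0082 × 44000 / 9.8 = 36.82 mm
Layer 580–400 hPa: Δp = 180 hPa = 18000 Pa, q̄ = 0.0019 kg/kg → 0.0019 × 18000 / 9.8 = 3.49 mm
Layer 400–250 hPa: Δp = 150 hPa = 15000 Pa, q̄ = 0.001 kg/kg → 0.001 × 15000 / 9.8 = 1.53 mm
PW = 36.82 + 3.49 + 1.53 = 41.84 ≈ 41.8 mm.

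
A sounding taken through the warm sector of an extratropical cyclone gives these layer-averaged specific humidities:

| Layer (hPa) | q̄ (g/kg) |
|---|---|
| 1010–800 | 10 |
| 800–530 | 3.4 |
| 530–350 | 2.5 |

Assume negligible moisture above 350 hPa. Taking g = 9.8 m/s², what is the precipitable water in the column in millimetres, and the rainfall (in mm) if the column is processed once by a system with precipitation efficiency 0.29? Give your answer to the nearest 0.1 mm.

PW ≈ 35.4 mm; rainfall ≈ 10.3 mm

Precipitable water is the column-integrated vapour mass per unit area: PW = (1/g) Σ q̄ Δp, with q in kg/kg and Δp in Pa (1 kg/m² of water = 1 mm).
Layer 1010–800 hPa: Δp = 210 hPa = 21000 Pa, q̄ = 0.01 kg/kg → 0.01 × 21000 / 9.8 = 21.43 mm
Layer 800–530 hPa: Δp = 270 hPa = 27000 Pa, q̄ = 0.0034 kg/kg → 0.0034 × 27000 / 9.8 = 9.37 mm
Layer 530–350 hPa: Δp = 180 hPa = 18000 Pa, q̄ = 0.0025 kg/kg → 0.0025 × 18000 / 9.8 = 4.59 mm
PW = 21.43 + 9.37 + 4.59 = 35.39 ≈ 35.4 mm.
Rainfall = ε × PW = 0.29 × 35.4 = 10.3 mm.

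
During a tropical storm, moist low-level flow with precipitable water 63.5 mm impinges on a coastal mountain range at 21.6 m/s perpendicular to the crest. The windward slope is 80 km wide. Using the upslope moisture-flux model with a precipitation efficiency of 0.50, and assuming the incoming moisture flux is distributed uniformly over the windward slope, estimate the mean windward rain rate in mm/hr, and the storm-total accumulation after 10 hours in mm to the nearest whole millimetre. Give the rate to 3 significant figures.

R ≈ 30.9 mm/hr; total ≈ 309 mm

Incoming column moisture flux per unit ridge length: F = V × PW = 21.6 × 63.5 = 1371.6 mm·m/s.
Spread over the 80 km slope with efficiency ε = 0.50: R = ε·F/W = 0.50 × 1371.6 / 80000 m = 8.573e-03 mm/s.
R = 8.573e-03 × 3600 = 30.9 mm/hr.
Over 10 h: total = 30.9 × 10 = 309 mm.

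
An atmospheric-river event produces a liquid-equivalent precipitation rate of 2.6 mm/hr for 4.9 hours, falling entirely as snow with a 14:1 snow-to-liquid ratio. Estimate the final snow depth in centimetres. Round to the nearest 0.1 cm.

snow depth ≈ 17.8 cm

Liquid-equivalent depth = 2.6 × 4.9 = 12.74 mm.
Snow depth = 12.74 mm × 14 = 178.36 mm = 17.8 cm.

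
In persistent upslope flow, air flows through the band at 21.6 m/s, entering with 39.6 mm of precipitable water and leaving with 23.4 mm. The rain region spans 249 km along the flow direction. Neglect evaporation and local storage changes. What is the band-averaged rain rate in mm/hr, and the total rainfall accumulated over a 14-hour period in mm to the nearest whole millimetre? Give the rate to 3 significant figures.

Column moisture flux per unit crosswind length is F = V × PW.
Inflow: F_in = 21.6 × 39.6 = 855.36 mm·m/s
Outflow: F_out = 21.6 × 23.4 = 505.44 mm·m/s
Steady-state rate R = (F_in − F_out)/L = (855.36 − 505.44) / 249000 m = 1.405e-03 mm/s.
R = 1.405e-03 × 3600 = 5.06 mm/hr.
Over 14 h: total = 5.06 × 14 = 70.84 ≈ 71 mm.

R ≈ 5.06 mm/hr; total ≈ 71 mm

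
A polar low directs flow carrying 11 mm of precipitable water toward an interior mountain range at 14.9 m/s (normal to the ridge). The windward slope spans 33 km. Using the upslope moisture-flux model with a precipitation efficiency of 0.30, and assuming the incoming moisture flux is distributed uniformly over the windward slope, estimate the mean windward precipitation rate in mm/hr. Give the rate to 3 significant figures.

Incoming column moisture flux per unit ridge length: F = V × PW = 14.9 × 11 = 163.9 mm·m/s.
Spread over the 33 km slope with efficiency ε = 0.30: R = ε·F/W = 0.30 × 163.9 / 33000 m = 1.490e-03 mm/s.
R = 1.490e-03 × 3600 = 5.36 mm/hr.

R ≈ 5.36 mm/hr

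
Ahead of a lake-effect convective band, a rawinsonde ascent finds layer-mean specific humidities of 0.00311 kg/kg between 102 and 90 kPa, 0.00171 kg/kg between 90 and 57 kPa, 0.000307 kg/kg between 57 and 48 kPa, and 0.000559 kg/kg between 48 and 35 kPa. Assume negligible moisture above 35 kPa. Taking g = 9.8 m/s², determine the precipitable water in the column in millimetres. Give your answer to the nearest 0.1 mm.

PW ≈ 10.6 mm

Precipitable water is the column-integrated vapour mass per unit area: PW = (1/g) Σ q̄ Δp, with q in kg/kg and Δp in Pa (1 kg/m² of water = 1 mm).
Layer 102–90 kPa: Δp = 120 hPa = 12000 Pa, q̄ = 0.00311 kg/kg → 0.00311 × 12000 / 9.8 = 3.81 mm
Layer 90–57 kPa: Δp = 330 hPa = 33000 Pa, q̄ = 0.00171 kg/kg → 0.00171 × 33000 / 9.8 = 5.76 mm
Layer 57–48 kPa: Δp = 90 hPa = 9000 Pa, q̄ = 0.000307 kg/kg → 0.000307 × 9000 / 9.8 = 0.28 mm
Layer 48–35 kPa: Δp = 130 hPa = 13000 Pa, q̄ = 0.000559 kg/kg → 0.000559 × 13000 / 9.8 = 0.74 mm
PW = 3.81 + 5.76 + 0.28 + 0.74 = 10.59 ≈ 10.6 mm.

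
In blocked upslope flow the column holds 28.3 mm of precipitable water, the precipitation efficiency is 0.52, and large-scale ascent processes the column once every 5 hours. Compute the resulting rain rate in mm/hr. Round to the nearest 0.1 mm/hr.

Each overturning extracts ε × PW = 0.52 × 28.3 = 14.716 mm.
Rate = ε·PW / τ = 14.716 / 5 h = 2.9 mm/hr.

R ≈ 2.9 mm/hr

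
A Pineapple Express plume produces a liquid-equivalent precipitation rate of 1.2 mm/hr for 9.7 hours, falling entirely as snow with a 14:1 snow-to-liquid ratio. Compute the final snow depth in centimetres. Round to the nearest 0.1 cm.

Liquid-equivalent depth = 1.2 × 9.7 = 11.64 mm.
Snow depth = 11.64 mm × 14 = 162.96 mm = 16.3 cm.

snow depth ≈ 16.3 cm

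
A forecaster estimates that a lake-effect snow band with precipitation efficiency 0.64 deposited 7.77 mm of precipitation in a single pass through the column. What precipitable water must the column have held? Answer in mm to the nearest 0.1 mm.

PW ≈ 12.1 mm

PW = precipitation / ε = 7.77 / 0.64 = 12.1 mm.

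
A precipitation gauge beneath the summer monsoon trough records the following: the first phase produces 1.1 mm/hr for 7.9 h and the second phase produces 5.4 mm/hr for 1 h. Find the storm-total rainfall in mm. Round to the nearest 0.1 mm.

total ≈ 14.1 mm

Total = Σ Rᵢ Δtᵢ = 1.1 × 7.9 + 5.4 × 1
      = 8.69 + 5.4 = 14.1 mm.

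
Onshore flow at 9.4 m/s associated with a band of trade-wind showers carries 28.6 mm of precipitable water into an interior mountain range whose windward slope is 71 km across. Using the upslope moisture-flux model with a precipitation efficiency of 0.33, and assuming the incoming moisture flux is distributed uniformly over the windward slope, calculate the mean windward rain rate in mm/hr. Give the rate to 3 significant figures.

R ≈ 4.50 mm/hr

Incoming column moisture flux per unit ridge length: F = V × PW = 9.4 × 28.6 = 268.84 mm·m/s.
Spread over the 71 km slope with efficiency ε = 0.33: R = ε·F/W = 0.33 × 268.84 / 71000 m = 1.250e-03 mm/s.
R = 1.250e-03 × 3600 = 4.50 mm/hr.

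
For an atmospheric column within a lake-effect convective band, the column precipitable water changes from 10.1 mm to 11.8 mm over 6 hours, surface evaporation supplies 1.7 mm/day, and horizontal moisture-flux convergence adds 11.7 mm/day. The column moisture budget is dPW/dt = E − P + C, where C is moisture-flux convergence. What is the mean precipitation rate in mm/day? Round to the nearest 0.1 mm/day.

P ≈ 6.6 mm/day

dPW/dt = (11.8 − 10.1) mm / (6/24 day) = +6.800 mm/day.
P = E + C − dPW/dt = 1.7 + (11.7) − (+6.800) = 6.6 mm/day.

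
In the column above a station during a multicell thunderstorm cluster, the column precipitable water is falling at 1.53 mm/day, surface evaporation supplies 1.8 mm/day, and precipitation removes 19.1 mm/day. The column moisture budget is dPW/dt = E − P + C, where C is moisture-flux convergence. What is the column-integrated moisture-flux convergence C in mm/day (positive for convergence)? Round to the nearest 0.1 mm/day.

dPW/dt = -1.53 mm/day.
C = dPW/dt − E + P = (-1.53) − 1.8 + 19.1 = 15.8 mm/day.

C ≈ 15.8 mm/day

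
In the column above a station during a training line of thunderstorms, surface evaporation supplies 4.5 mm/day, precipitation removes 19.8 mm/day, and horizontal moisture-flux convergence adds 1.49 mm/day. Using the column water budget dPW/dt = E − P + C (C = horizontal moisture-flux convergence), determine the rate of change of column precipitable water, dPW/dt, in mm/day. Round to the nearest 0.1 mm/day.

dPW/dt ≈ -13.8 mm/day

dPW/dt = E − P + C = 4.5 − 19.8 + (1.49) = -13.8 mm/day.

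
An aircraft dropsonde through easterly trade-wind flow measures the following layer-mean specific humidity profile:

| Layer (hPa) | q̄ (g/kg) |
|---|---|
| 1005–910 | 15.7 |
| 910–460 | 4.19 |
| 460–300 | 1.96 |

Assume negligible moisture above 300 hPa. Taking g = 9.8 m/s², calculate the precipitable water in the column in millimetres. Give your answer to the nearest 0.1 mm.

Precipitable water is the column-integrated vapour mass per unit area: PW = (1/g) Σ q̄ Δp, with q in kg/kg and Δp in Pa (1 kg/m² of water = 1 mm).
Layer 1005–910 hPa: Δp = 95 hPa = 9500 Pa, q̄ = 0.0157 kg/kg → 0.0157 × 9500 / 9.8 = 15.22 mm
Layer 910–460 hPa: Δp = 450 hPa = 45000 Pa, q̄ = 0.00419 kg/kg → 0.00419 × 45000 / 9.8 = 19.24 mm
Layer 460–300 hPa: Δp = 160 hPa = 16000 Pa, q̄ = 0.00196 kg/kg → 0.00196 × 16000 / 9.8 = 3.20 mm
PW = 15.22 + 19.24 + 3.20 = 37.66 ≈ 37.7 mm.

PW ≈ 37.7 mm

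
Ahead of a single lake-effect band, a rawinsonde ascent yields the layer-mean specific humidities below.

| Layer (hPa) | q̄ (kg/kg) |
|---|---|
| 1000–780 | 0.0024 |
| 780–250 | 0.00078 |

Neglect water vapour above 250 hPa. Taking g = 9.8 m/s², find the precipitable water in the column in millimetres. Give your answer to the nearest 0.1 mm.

Precipitable water is the column-integrated vapour mass per unit area: PW = (1/g) Σ q̄ Δp, with q in kg/kg and Δp in Pa (1 kg/m² of water = 1 mm).
Layer 1000–780 hPa: Δp = 220 hPa = 22000 Pa, q̄ = 0.0024 kg/kg → 0.0024 × 22000 / 9.8 = 5.39 mm
Layer 780–250 hPa: Δp = 530 hPa = 53000 Pa, q̄ = 0.00078 kg/kg → 0.00078 × 53000 / 9.8 = 4.22 mm
PW = 5.39 + 4.22 = 9.61 ≈ 9.6 mm.

PW ≈ 9.6 mm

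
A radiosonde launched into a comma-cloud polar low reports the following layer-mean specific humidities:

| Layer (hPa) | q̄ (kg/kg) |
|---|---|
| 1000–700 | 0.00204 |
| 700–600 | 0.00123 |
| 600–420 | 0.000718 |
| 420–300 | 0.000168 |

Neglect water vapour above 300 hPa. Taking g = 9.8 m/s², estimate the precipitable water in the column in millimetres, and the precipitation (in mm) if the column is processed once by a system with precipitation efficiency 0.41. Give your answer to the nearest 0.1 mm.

Precipitable water is the column-integrated vapour mass per unit area: PW = (1/g) Σ q̄ Δp, with q in kg/kg and Δp in Pa (1 kg/m² of water = 1 mm).
Layer 1000–700 hPa: Δp = 300 hPa = 30000 Pa, q̄ = 0.00204 kg/kg → 0.00204 × 30000 / 9.8 = 6.24 mm
Layer 700–600 hPa: Δp = 100 hPa = 10000 Pa, q̄ = 0.00123 kg/kg → 0.00123 × 10000 / 9.8 = 1.26 mm
Layer 600–420 hPa: Δp = 180 hPa = 18000 Pa, q̄ = 0.000718 kg/kg → 0.000718 × 18000 / 9.8 = 1.32 mm
Layer 420–300 hPa: Δp = 120 hPa = 12000 Pa, q̄ = 0.000168 kg/kg → 0.000168 × 12000 / 9.8 = 0.21 mm
PW = 6.24 + 1.26 + 1.32 + 0.21 = 9.03 ≈ 9.0 mm.
Precipitation = ε × PW = 0.41 × 9.0 = 3.7 mm.

PW ≈ 9.0 mm; precipitation ≈ 3.7 mm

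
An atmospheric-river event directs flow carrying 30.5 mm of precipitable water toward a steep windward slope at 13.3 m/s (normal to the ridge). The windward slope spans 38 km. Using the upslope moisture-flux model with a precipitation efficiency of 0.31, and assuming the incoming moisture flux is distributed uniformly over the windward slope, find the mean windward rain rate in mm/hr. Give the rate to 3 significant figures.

R ≈ 11.9 mm/hr

Incoming column moisture flux per unit ridge length: F = V × PW = 13.3 × 30.5 = 405.65 mm·m/s.
Spread over the 38 km slope with efficiency ε = 0.31: R = ε·F/W = 0.31 × 405.65 / 38000 m = 3.309e-03 mm/s.
R = 3.309e-03 × 3600 = 11.9 mm/hr.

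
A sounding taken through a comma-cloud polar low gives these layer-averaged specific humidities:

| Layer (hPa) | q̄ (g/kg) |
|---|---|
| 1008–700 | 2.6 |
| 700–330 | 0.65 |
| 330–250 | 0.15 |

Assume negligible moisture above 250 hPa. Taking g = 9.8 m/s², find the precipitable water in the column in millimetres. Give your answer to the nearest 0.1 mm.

Precipitable water is the column-integrated vapour mass per unit area: PW = (1/g) Σ q̄ Δp, with q in kg/kg and Δp in Pa (1 kg/m² of water = 1 mm).
Layer 1008–700 hPa: Δp = 308 hPa = 30800 Pa, q̄ = 0.0026 kg/kg → 0.0026 × 30800 / 9.8 = 8.17 mm
Layer 700–330 hPa: Δp = 370 hPa = 37000 Pa, q̄ = 0.00065 kg/kg → 0.00065 × 37000 / 9.8 = 2.45 mm
Layer 330–250 hPa: Δp = 80 hPa = 8000 Pa, q̄ = 0.00015 kg/kg → 0.00015 × 8000 / 9.8 = 0.12 mm
PW = 8.17 + 2.45 + 0.12 = 10.74 ≈ 10.7 mm.

PW ≈ 10.7 mm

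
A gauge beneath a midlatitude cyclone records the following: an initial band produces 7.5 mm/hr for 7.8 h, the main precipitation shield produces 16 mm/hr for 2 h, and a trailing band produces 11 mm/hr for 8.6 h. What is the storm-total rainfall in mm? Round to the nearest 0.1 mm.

total ≈ 185.1 mm

Total = Σ Rᵢ Δtᵢ = 7.5 × 7.8 + 16 × 2 + 11 × 8.6
      = 58.5 + 32 + 94.6 = 185.1 mm.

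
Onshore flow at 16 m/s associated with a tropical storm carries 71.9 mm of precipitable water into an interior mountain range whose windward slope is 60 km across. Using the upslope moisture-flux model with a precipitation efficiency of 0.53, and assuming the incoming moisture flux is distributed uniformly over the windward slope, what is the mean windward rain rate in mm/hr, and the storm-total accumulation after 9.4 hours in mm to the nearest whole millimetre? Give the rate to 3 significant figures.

Incoming column moisture flux per unit ridge length: F = V × PW = 16 × 71.9 = 1150.4 mm·m/s.
Spread over the 60 km slope with efficiency ε = 0.53: R = ε·F/W = 0.53 × 1150.4 / 60000 m = 1.016e-02 mm/s.
R = 1.016e-02 × 3600 = 36.6 mm/hr.
Over 9.4 h: total = 36.6 × 9.4 = 344.04 ≈ 344 mm.

R ≈ 36.6 mm/hr; total ≈ 344 mm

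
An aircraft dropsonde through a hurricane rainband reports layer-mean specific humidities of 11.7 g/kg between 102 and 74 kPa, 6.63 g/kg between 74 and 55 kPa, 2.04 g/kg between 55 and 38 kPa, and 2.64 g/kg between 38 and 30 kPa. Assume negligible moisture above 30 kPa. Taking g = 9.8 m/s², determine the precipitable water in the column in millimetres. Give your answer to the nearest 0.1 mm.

Precipitable water is the column-integrated vapour mass per unit area: PW = (1/g) Σ q̄ Δp, with q in kg/kg and Δp in Pa (1 kg/m² of water = 1 mm).
Layer 102–74 kPa: Δp = 280 hPa = 28000 Pa, q̄ = 0.0117 kg/kg → 0.0117 × 28000 / 9.8 = 33.43 mm
Layer 74–55 kPa: Δp = 190 hPa = 19000 Pa, q̄ = 0.00663 kg/kg → 0.00663 × 19000 / 9.8 = 12.85 mm
Layer 55–38 kPa: Δp = 170 hPa = 17000 Pa, q̄ = 0.00204 kg/kg → 0.00204 × 17000 / 9.8 = 3.54 mm
Layer 38–30 kPa: Δp = 80 hPa = 8000 Pa, q̄ = 0.00264 kg/kg → 0.00264 × 8000 / 9.8 = 2.16 mm
PW = 33.43 + 12.85 + 3.54 + 2.16 = 51.98 ≈ 52.0 mm.

PW ≈ 52.0 mm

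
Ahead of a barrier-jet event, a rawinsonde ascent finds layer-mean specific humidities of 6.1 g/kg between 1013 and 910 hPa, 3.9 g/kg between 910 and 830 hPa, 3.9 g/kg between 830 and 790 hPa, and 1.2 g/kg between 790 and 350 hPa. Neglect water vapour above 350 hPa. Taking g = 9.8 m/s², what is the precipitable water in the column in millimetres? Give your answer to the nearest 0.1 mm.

PW ≈ 16.6 mm

Precipitable water is the column-integrated vapour mass per unit area: PW = (1/g) Σ q̄ Δp, with q in kg/kg and Δp in Pa (1 kg/m² of water = 1 mm).
Layer 1013–910 hPa: Δp = 103 hPa = 10300 Pa, q̄ = 0.0061 kg/kg → 0.0061 × 10300 / 9.8 = 6.41 mm
Layer 910–830 hPa: Δp = 80 hPa = 8000 Pa, q̄ = 0.0039 kg/kg → 0.0039 × 8000 / 9.8 = 3.18 mm
Layer 830–790 hPa: Δp = 40 hPa = 4000 Pa, q̄ = 0.0039 kg/kg → 0.0039 × 4000 / 9.8 = 1.59 mm
Layer 790–350 hPa: Δp = 440 hPa = 44000 Pa, q̄ = 0.0012 kg/kg → 0.0012 × 44000 / 9.8 = 5.39 mm
PW = 6.41 + 3.18 + 1.59 + 5.39 = 16.57 ≈ 16.6 mm.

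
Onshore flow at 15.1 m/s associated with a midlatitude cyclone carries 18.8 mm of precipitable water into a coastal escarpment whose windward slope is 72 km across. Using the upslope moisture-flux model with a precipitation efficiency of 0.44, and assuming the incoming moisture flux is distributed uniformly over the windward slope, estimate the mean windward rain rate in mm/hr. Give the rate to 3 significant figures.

Incoming column moisture flux per unit ridge length: F = V × PW = 15.1 × 18.8 = 283.88 mm·m/s.
Spread over the 72 km slope with efficiency ε = 0.44: R = ε·F/W = 0.44 × 283.88 / 72000 m = 1.735e-03 mm/s.
R = 1.735e-03 × 3600 = 6.25 mm/hr.

R ≈ 6.25 mm/hr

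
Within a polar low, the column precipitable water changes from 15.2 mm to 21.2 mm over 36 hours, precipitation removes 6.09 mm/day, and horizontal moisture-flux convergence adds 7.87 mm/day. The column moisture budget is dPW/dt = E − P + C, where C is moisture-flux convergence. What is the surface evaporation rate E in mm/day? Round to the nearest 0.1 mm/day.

dPW/dt = (21.2 − 15.2) mm / (36/24 day) = +4.000 mm/day.
E = dPW/dt + P − C = (+4.000) + 6.09 − (7.87) = 2.2 mm/day.

E ≈ 2.2 mm/day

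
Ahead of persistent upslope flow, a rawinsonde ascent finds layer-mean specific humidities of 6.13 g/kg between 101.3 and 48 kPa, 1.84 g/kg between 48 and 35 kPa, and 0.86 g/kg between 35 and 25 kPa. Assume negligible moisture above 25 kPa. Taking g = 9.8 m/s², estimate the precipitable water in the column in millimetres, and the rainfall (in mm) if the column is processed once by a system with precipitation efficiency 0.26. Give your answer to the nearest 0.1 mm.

Precipitable water is the column-integrated vapour mass per unit area: PW = (1/g) Σ q̄ Δp, with q in kg/kg and Δp in Pa (1 kg/m² of water = 1 mm).
Layer 101.3–48 kPa: Δp = 533 hPa = 53300 Pa, q̄ = 0.00613 kg/kg → 0.00613 × 53300 / 9.8 = 33.34 mm
Layer 48–35 kPa: Δp = 130 hPa = 13000 Pa, q̄ = 0.00184 kg/kg → 0.00184 × 13000 / 9.8 = 2.44 mm
Layer 35–25 kPa: Δp = 100 hPa = 10000 Pa, q̄ = 0.00086 kg/kg → 0.00086 × 10000 / 9.8 = 0.88 mm
PW = 33.34 + 2.44 + 0.88 = 36.66 ≈ 36.7 mm.
Rainfall = ε × PW = 0.26 × 36.7 = 9.5 mm.

PW ≈ 36.7 mm; rainfall ≈ 9.5 mm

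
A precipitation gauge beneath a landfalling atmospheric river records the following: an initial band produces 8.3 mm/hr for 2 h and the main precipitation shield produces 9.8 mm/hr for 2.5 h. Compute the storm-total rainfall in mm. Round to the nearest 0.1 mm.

total ≈ 41.1 mm

Total = Σ Rᵢ Δtᵢ = 8.3 × 2 + 9.8 × 2.5
      = 16.6 + 24.5 = 41.1 mm.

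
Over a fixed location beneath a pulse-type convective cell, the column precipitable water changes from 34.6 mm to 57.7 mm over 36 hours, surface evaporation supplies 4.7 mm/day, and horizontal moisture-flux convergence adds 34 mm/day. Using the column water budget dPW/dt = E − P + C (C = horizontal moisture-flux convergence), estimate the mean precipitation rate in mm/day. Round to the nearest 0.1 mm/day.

dPW/dt = (57.7 − 34.6) mm / (36/24 day) = +15.400 mm/day.
P = E + C − dPW/dt = 4.7 + (34) − (+15.400) = 23.3 mm/day.

P ≈ 23.3 mm/day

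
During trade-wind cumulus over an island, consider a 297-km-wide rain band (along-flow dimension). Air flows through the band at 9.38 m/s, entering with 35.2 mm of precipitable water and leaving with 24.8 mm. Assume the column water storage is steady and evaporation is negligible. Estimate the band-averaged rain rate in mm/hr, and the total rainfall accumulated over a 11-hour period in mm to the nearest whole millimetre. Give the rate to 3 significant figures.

R ≈ 1.18 mm/hr; total ≈ 13 mm

Column moisture flux per unit crosswind length is F = V × PW.
Inflow: F_in = 9.38 × 35.2 = 330.176 mm·m/s
Outflow: F_out = 9.38 × 24.8 = 232.624 mm·m/s
Steady-state rate R = (F_in − F_out)/L = (330.176 − 232.624) / 297000 m = 3.285e-04 mm/s.
R = 3.285e-04 × 3600 = 1.18 mm/hr.
Over 11 h: total = 1.18 × 11 = 12.98 ≈ 13 mm.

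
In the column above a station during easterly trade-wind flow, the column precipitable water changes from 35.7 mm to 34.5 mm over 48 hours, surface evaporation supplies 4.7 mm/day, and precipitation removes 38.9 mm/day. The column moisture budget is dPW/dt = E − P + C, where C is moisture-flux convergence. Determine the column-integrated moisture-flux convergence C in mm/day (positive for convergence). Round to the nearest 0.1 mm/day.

dPW/dt = (34.5 − 35.7) mm / (48/24 day) = -0.600 mm/day.
C = dPW/dt − E + P = (-0.600) − 4.7 + 38.9 = 33.6 mm/day.

C ≈ 33.6 mm/day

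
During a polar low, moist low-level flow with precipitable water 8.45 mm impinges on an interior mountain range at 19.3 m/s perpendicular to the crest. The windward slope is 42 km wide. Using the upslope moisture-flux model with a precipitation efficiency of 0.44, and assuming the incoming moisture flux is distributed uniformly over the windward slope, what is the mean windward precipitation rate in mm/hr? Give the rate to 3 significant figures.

Incoming column moisture flux per unit ridge length: F = V × PW = 19.3 × 8.45 = 163.085 mm·m/s.
Spread over the 42 km slope with efficiency ε = 0.44: R = ε·F/W = 0.44 × 163.085 / 42000 m = 1.709e-03 mm/s.
R = 1.709e-03 × 3600 = 6.15 mm/hr.

R ≈ 6.15 mm/hr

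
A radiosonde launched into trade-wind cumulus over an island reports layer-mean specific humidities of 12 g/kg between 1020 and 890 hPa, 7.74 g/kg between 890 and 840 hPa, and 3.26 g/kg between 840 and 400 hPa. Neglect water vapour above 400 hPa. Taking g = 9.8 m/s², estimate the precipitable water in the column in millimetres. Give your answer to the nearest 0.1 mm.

Precipitable water is the column-integrated vapour mass per unit area: PW = (1/g) Σ q̄ Δp, with q in kg/kg and Δp in Pa (1 kg/m² of water = 1 mm).
Layer 1020–890 hPa: Δp = 130 hPa = 13000 Pa, q̄ = 0.012 kg/kg → 0.012 × 13000 / 9.8 = 15.92 mm
Layer 890–840 hPa: Δp = 50 hPa = 5000 Pa, q̄ = 0.00774 kg/kg → 0.00774 × 5000 / 9.8 = 3.95 mm
Layer 840–400 hPa: Δp = 440 hPa = 44000 Pa, q̄ = 0.00326 kg/kg → 0.00326 × 44000 / 9.8 = 14.64 mm
PW = 15.92 + 3.95 + 14.64 = 34.51 ≈ 34.5 mm.

PW ≈ 34.5 mm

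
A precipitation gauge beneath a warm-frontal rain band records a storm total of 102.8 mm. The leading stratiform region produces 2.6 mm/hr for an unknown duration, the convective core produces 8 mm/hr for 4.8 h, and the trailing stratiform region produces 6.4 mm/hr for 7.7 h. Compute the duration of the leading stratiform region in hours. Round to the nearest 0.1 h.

Known phases: 8 × 4.8 + 6.4 × 7.7 = 38.4 + 49.28 = 87.68 mm.
Remaining depth = 102.8 − 87.68 = 15.12 mm.
Duration = 15.12 / 2.6 = 5.8 h.

duration ≈ 5.8 h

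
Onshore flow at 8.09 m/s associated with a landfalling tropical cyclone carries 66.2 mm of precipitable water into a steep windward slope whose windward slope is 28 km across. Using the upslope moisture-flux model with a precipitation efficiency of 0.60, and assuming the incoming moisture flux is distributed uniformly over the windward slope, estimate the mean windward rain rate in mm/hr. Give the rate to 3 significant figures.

Incoming column moisture flux per unit ridge length: F = V × PW = 8.09 × 66.2 = 535.558 mm·m/s.
Spread over the 28 km slope with efficiency ε = 0.60: R = ε·F/W = 0.60 × 535.558 / 28000 m = 1.148e-02 mm/s.
R = 1.148e-02 × 3600 = 41.3 mm/hr.

R ≈ 41.3 mm/hr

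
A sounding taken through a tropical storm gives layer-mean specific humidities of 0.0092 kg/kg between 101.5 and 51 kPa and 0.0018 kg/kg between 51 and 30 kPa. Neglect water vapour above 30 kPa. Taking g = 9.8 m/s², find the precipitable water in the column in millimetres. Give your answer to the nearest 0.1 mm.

Precipitable water is the column-integrated vapour mass per unit area: PW = (1/g) Σ q̄ Δp, with q in kg/kg and Δp in Pa (1 kg/m² of water = 1 mm).
Layer 101.5–51 kPa: Δp = 505 hPa = 50500 Pa, q̄ = 0.0092 kg/kg → 0.0092 × 50500 / 9.8 = 47.41 mm
Layer 51–30 kPa: Δp = 210 hPa = 21000 Pa, q̄ = 0.0018 kg/kg → 0.0018 × 21000 / 9.8 = 3.86 mm
PW = 47.41 + 3.86 = 51.27 ≈ 51.3 mm.

PW ≈ 51.3 mm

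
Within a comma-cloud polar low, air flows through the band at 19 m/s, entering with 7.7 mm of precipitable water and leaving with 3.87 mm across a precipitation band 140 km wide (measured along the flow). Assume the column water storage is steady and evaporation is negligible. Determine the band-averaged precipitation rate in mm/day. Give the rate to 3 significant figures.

R ≈ 44.9 mm/day

Column moisture flux per unit crosswind length is F = V × PW.
Inflow: F_in = 19 × 7.7 = 146.3 mm·m/s
Outflow: F_out = 19 × 3.87 = 73.53 mm·m/s
Steady-state rate R = (F_in − F_out)/L = (146.3 − 73.53) / 140000 m = 5.198e-04 mm/s.
R = 5.198e-04 × 3600 × 24 = 44.9 mm/day.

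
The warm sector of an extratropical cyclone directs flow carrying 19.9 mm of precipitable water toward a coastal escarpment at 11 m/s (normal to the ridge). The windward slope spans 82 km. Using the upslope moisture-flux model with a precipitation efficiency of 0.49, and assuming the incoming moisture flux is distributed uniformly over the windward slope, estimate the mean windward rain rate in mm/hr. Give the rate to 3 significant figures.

R ≈ 4.71 mm/hr

Incoming column moisture flux per unit ridge length: F = V × PW = 11 × 19.9 = 218.9 mm·m/s.
Spread over the 82 km slope with efficiency ε = 0.49: R = ε·F/W = 0.49 × 218.9 / 82000 m = 1.308e-03 mm/s.
R = 1.308e-03 × 3600 = 4.71 mm/hr.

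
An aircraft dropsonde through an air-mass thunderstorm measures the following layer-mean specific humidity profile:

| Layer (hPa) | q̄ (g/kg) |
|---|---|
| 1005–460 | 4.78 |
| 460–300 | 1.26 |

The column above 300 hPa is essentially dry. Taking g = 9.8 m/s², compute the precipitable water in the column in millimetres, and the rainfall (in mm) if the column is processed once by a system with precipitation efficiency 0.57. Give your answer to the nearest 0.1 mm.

PW ≈ 28.6 mm; rainfall ≈ 16.3 mm

Precipitable water is the column-integrated vapour mass per unit area: PW = (1/g) Σ q̄ Δp, with q in kg/kg and Δp in Pa (1 kg/m² of water = 1 mm).
Layer 1005–460 hPa: Δp = 545 hPa = 54500 Pa, q̄ = 0.00478 kg/kg → 0.00478 × 54500 / 9.8 = 26.58 mm
Layer 460–300 hPa: Δp = 160 hPa = 16000 Pa, q̄ = 0.00126 kg/kg → 0.00126 × 16000 / 9.8 = 2.06 mm
PW = 26.58 + 2.06 = 28.64 ≈ 28.6 mm.
Rainfall = ε × PW = 0.57 × 28.6 = 16.3 mm.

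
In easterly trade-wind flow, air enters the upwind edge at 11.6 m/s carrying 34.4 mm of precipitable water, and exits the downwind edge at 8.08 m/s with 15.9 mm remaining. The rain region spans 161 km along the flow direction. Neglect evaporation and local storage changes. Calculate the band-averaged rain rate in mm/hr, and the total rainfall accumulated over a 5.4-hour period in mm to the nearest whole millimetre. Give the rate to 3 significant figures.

R ≈ 6.05 mm/hr; total ≈ 33 mm

Column moisture flux per unit crosswind length is F = V × PW.
Inflow: F_in = 11.6 × 34.4 = 399.04 mm·m/s
Outflow: F_out = 8.08 × 15.9 = 128.472 mm·m/s
Steady-state rate R = (F_in − F_out)/L = (399.04 − 128.472) / 161000 m = 1.681e-03 mm/s.
R = 1.681e-03 × 3600 = 6.05 mm/hr.
Over 5.4 h: total = 6.05 × 5.4 = 32.67 ≈ 33 mm.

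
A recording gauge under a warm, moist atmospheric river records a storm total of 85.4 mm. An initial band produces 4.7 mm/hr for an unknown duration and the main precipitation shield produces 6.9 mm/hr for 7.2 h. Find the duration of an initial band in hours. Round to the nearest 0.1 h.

Known phases: 6.9 × 7.2 = 49.68 mm.
Remaining depth = 85.4 − 49.68 = 35.72 mm.
Duration = 35.72 / 4.7 = 7.6 h.

duration ≈ 7.6 h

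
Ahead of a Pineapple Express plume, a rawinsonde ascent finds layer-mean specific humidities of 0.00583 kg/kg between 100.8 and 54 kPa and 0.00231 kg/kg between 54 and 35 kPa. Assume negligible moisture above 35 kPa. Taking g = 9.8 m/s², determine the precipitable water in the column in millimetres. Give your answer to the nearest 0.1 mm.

Precipitable water is the column-integrated vapour mass per unit area: PW = (1/g) Σ q̄ Δp, with q in kg/kg and Δp in Pa (1 kg/m² of water = 1 mm).
Layer 100.8–54 kPa: Δp = 468 hPa = 46800 Pa, q̄ = 0.00583 kg/kg → 0.00583 × 46800 / 9.8 = 27.84 mm
Layer 54–35 kPa: Δp = 190 hPa = 19000 Pa, q̄ = 0.00231 kg/kg → 0.00231 × 19000 / 9.8 = 4.48 mm
PW = 27.84 + 4.48 = 32.32 ≈ 32.3 mm.

PW ≈ 32.3 mm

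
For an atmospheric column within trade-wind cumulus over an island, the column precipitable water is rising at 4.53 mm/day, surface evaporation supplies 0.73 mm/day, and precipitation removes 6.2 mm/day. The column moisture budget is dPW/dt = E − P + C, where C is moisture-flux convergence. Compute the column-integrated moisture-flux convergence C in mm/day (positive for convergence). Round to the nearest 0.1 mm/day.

dPW/dt = +4.53 mm/day.
C = dPW/dt − E + P = (+4.53) − 0.73 + 6.2 = 10.0 mm/day.

C ≈ 10.0 mm/day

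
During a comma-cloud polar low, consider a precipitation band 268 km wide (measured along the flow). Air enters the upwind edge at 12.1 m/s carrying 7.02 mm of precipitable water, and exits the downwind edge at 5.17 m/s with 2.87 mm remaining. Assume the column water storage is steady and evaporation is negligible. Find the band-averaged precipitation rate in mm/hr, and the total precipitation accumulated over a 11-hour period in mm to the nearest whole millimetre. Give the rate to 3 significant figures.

R ≈ 0.942 mm/hr; total ≈ 10 mm

Column moisture flux per unit crosswind length is F = V × PW.
Inflow: F_in = 12.1 × 7.02 = 84.942 mm·m/s
Outflow: F_out = 5.17 × 2.87 = 14.8379 mm·m/s
Steady-state rate R = (F_in − F_out)/L = (84.942 − 14.8379) / 268000 m = 2.616e-04 mm/s.
R = 2.616e-04 × 3600 = 0.942 mm/hr.
Over 11 h: total = 0.942 × 11 = 10.362 ≈ 10 mm.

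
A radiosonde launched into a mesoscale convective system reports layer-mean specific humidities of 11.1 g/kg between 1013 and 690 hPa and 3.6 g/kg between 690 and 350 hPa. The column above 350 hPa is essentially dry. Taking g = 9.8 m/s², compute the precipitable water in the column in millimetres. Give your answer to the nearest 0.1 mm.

PW ≈ 49.1 mm

Precipitable water is the column-integrated vapour mass per unit area: PW = (1/g) Σ q̄ Δp, with q in kg/kg and Δp in Pa (1 kg/m² of water = 1 mm).
Layer 1013–690 hPa: Δp = 323 hPa = 32300 Pa, q̄ = 0.0111 kg/kg → 0.0111 × 32300 / 9.8 = 36.58 mm
Layer 690–350 hPa: Δp = 340 hPa = 34000 Pa, q̄ = 0.0036 kg/kg → 0.0036 × 34000 / 9.8 = 12.49 mm
PW = 36.58 + 12.49 = 49.07 ≈ 49.1 mm.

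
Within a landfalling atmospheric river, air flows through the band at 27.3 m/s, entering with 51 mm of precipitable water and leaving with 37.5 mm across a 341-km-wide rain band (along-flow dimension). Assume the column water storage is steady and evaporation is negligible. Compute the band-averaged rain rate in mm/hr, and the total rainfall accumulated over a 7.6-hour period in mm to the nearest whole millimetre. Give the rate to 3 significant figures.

R ≈ 3.89 mm/hr; total ≈ 30 mm

Column moisture flux per unit crosswind length is F = V × PW.
Inflow: F_in = 27.3 × 51 = 1392.3 mm·m/s
Outflow: F_out = 27.3 × 37.5 = 1023.75 mm·m/s
Steady-state rate R = (F_in − F_out)/L = (1392.3 − 1023.75) / 341000 m = 1.081e-03 mm/s.
R = 1.081e-03 × 3600 = 3.89 mm/hr.
Over 7.6 h: total = 3.89 × 7.6 = 29.564 ≈ 30 mm.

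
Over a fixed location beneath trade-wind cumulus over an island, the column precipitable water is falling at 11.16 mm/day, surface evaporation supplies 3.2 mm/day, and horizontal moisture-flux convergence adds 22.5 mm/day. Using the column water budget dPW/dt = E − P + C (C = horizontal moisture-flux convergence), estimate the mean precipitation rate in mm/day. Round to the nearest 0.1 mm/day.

P ≈ 36.9 mm/day

dPW/dt = -11.16 mm/day.
P = E + C − dPW/dt = 3.2 + (22.5) − (-11.16) = 36.9 mm/day.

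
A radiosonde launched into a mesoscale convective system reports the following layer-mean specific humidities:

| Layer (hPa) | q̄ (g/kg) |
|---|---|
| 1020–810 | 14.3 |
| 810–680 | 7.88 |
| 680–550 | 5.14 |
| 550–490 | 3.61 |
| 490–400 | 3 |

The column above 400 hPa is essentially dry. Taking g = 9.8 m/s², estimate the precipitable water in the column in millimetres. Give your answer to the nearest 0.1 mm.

PW ≈ 52.9 mm

Precipitable water is the column-integrated vapour mass per unit area: PW = (1/g) Σ q̄ Δp, with q in kg/kg and Δp in Pa (1 kg/m² of water = 1 mm).
Layer 1020–810 hPa: Δp = 210 hPa = 21000 Pa, q̄ = 0.0143 kg/kg → 0.0143 × 21000 / 9.8 = 30.64 mm
Layer 810–680 hPa: Δp = 130 hPa = 13000 Pa, q̄ = 0.00788 kg/kg → 0.00788 × 13000 / 9.8 = 10.45 mm
Layer 680–550 hPa: Δp = 130 hPa = 13000 Pa, q̄ = 0.00514 kg/kg → 0.00514 × 13000 / 9.8 = 6.82 mm
Layer 550–490 hPa: Δp = 60 hPa = 6000 Pa, q̄ = 0.00361 kg/kg → 0.00361 × 6000 / 9.8 = 2.21 mm
Layer 490–400 hPa: Δp = 90 hPa = 9000 Pa, q̄ = 0.003 kg/kg → 0.003 × 9000 / 9.8 = 2.76 mm
PW = 30.64 + 10.45 + 6.82 + 2.21 + 2.76 = 52.88 ≈ 52.9 mm.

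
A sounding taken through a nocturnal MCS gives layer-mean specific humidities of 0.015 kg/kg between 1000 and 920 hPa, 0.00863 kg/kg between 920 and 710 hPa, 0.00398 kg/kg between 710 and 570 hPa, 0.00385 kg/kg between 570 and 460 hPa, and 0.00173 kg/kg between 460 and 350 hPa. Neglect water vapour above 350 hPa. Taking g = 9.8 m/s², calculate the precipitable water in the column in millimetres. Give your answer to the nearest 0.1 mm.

Precipitable water is the column-integrated vapour mass per unit area: PW = (1/g) Σ q̄ Δp, with q in kg/kg and Δp in Pa (1 kg/m² of water = 1 mm).
Layer 1000–920 hPa: Δp = 80 hPa = 8000 Pa, q̄ = 0.015 kg/kg → 0.015 × 8000 / 9.8 = 12.24 mm
Layer 920–710 hPa: Δp = 210 hPa = 21000 Pa, q̄ = 0.00863 kg/kg → 0.00863 × 21000 / 9.8 = 18.49 mm
Layer 710–570 hPa: Δp = 140 hPa = 14000 Pa, q̄ = 0.00398 kg/kg → 0.00398 × 14000 / 9.8 = 5.69 mm
Layer 570–460 hPa: Δp = 110 hPa = 11000 Pa, q̄ = 0.00385 kg/kg → 0.00385 × 11000 / 9.8 = 4.32 mm
Layer 460–350 hPa: Δp = 110 hPa = 11000 Pa, q̄ = 0.00173 kg/kg → 0.00173 × 11000 / 9.8 = 1.94 mm
PW = 12.24 + 18.49 + 5.69 + 4.32 + 1.94 = 42.68 ≈ 42.7 mm.

PW ≈ 42.7 mm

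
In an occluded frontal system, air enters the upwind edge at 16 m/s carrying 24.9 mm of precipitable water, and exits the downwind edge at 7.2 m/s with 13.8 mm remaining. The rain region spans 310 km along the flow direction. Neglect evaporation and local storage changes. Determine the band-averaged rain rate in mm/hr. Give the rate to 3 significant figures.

R ≈ 3.47 mm/hr

Column moisture flux per unit crosswind length is F = V × PW.
Inflow: F_in = 16 × 24.9 = 398.4 mm·m/s
Outflow: F_out = 7.2 × 13.8 = 99.36 mm·m/s
Steady-state rate R = (F_in − F_out)/L = (398.4 − 99.36) / 310000 m = 9.646e-04 mm/s.
R = 9.646e-04 × 3600 = 3.47 mm/hr.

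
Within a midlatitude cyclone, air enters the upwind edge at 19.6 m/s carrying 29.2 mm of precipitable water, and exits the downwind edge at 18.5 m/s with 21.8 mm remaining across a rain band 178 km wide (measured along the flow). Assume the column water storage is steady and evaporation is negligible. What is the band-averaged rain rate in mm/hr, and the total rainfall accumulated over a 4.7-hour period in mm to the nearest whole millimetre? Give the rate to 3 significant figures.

Column moisture flux per unit crosswind length is F = V × PW.
Inflow: F_in = 19.6 × 29.2 = 572.32 mm·m/s
Outflow: F_out = 18.5 × 21.8 = 403.3 mm·m/s
Steady-state rate R = (F_in − F_out)/L = (572.32 − 403.3) / 178000 m = 9.496e-04 mm/s.
R = 9.496e-04 × 3600 = 3.42 mm/hr.
Over 4.7 h: total = 3.42 × 4.7 = 16.074 ≈ 16 mm.

R ≈ 3.42 mm/hr; total ≈ 16 mm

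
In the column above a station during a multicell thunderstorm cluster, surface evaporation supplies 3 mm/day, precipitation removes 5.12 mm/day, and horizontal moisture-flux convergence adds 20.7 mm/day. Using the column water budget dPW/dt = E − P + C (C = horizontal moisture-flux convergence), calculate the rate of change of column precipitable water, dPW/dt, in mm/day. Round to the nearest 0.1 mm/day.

dPW/dt ≈ 18.6 mm/day

dPW/dt = E − P + C = 3 − 5.12 + (20.7) = 18.6 mm/day.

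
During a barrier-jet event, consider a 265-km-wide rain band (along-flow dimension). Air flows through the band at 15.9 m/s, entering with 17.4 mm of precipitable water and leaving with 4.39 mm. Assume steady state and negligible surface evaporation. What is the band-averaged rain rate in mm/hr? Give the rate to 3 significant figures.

Column moisture flux per unit crosswind length is F = V × PW.
Inflow: F_in = 15.9 × 17.4 = 276.66 mm·m/s
Outflow: F_out = 15.9 × 4.39 = 69.801 mm·m/s
Steady-state rate R = (F_in − F_out)/L = (276.66 − 69.801) / 265000 m = 7.806e-04 mm/s.
R = 7.806e-04 × 3600 = 2.81 mm/hr.

R ≈ 2.81 mm/hr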